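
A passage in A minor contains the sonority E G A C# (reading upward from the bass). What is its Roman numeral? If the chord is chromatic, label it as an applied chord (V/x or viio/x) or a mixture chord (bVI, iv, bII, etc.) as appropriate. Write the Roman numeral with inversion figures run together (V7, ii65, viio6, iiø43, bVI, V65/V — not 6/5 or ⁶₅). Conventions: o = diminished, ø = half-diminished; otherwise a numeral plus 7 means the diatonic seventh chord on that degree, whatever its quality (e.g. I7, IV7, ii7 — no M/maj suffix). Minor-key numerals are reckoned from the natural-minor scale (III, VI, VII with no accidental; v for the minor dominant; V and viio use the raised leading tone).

V43/iv

Stacked in thirds the chord is A-C#-E-G: a dominant seventh chord on A.
A is not a diatonic chord root with this quality in A minor, but it lies a perfect fifth above D (iv), so the chord functions as an applied dominant of iv.
With E in the bass the chord is in second inversion, so the figured bass is 43.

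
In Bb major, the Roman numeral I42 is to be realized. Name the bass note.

A

I in Bb major has root Bb; the chord is Bb-D-F-A.
The figure 42 means third inversion — the seventh is in the bass.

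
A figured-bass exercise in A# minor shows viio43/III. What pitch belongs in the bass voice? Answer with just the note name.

F#

The applied chord viio43/III is rooted on B#: B#-D#-F#-A.
The figure 43 means second inversion — the fifth is in the bass.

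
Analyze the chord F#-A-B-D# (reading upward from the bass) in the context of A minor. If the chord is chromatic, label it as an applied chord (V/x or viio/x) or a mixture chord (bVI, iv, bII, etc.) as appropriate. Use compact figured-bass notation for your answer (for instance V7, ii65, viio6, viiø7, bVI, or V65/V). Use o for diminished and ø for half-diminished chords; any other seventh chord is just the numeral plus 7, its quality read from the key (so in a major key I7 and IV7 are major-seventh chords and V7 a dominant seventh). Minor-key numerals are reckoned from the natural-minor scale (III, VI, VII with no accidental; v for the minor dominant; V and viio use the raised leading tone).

V43/V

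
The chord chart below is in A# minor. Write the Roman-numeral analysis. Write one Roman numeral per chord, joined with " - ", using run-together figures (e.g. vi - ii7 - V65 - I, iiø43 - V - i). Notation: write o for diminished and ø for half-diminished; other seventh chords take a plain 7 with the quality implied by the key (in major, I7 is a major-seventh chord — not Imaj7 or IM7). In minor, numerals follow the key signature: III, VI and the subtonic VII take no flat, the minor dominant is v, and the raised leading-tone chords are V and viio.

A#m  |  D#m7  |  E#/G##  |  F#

i - iv7 - V6 - VI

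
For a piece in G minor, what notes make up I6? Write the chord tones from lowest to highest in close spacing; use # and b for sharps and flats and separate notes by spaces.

I6 is the major tonic (Picardy third), borrowed from the parallel major. In G minor that root is G.
So the chord is G-B-D.
With the 6 figure the chord is in first inversion; from the bass B upward in close position it reads B-D-G.

B D G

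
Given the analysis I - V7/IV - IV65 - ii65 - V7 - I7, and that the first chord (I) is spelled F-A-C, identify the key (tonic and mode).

I is given as F-A-C — a major triad with root F.
If F is scale degree 1 and the mode makes that degree carry a major triad, the tonic is F and the mode is major.

F major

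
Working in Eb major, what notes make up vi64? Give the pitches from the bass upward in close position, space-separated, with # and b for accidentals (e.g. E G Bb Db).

In Eb major, the submediant is C, and the diatonic chord built there is a minor triad.
That chord is spelled C-Eb-G.
With the 64 figure the chord is in second inversion; from the bass G upward in close position it reads G-C-Eb.

G C Eb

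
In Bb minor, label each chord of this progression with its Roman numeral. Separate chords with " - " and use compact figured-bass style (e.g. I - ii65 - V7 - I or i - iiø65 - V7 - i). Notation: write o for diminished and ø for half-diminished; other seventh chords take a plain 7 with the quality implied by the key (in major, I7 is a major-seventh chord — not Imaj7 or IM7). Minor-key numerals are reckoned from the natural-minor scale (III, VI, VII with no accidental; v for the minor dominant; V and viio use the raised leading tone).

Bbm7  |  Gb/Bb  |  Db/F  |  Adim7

Bbm7 has root Bb, degree 1 in Bb minor, so i7.
Gb/Bb: major triad on Gb = scale degree 6 → VI6.
Db/F: root Db is the mediant; major triad there is III6.
Adim7: fully diminished seventh chord on A = scale degree 7 → viio7.

i7 - VI6 - III6 - viio7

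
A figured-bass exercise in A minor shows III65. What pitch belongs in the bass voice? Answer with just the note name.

E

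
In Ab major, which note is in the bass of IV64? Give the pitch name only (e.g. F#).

IV in Ab major has root Db; the chord is Db-F-Ab.
The figure 64 means second inversion — the fifth is in the bass.

Ab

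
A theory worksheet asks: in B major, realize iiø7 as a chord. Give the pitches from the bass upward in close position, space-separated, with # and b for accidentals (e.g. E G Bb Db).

C# E G B

iiø7 is the half-diminished supertonic seventh, borrowed from the parallel minor. In B major that root is C#.
So the chord is C#-E-G-B, a half-diminished seventh chord.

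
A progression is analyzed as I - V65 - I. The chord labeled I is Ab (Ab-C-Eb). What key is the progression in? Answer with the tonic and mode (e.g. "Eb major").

The chord Ab is a major triad rooted on Ab; its label is I.
If Ab is scale degree 1 and the mode makes that degree carry a major triad, the tonic is Ab and the mode is major.

Ab major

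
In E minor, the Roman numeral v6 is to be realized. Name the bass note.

D

v in E minor has root B; the chord is B-D-F#.
The figure 6 means first inversion — the third is in the bass.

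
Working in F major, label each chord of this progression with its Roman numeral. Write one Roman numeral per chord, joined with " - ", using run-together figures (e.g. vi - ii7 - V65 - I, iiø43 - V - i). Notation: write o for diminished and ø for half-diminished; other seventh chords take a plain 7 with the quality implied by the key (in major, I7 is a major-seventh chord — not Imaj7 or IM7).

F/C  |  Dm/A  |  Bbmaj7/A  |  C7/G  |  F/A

F/C: major triad on F = scale degree 1 → I64.
Dm/A: minor triad on D = scale degree 6 → vi64.
Bbmaj7/A: major seventh chord on Bb = scale degree 4 → IV42.
C7/G has root C, degree 5 in F major, so V43.
F/A: major triad on F = scale degree 1 → I6.

I64 - vi64 - IV42 - V43 - I6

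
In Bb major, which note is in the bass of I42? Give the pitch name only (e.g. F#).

A

I in Bb major has root Bb; the chord is Bb-D-F-A.
The figure 42 means third inversion — the seventh is in the bass.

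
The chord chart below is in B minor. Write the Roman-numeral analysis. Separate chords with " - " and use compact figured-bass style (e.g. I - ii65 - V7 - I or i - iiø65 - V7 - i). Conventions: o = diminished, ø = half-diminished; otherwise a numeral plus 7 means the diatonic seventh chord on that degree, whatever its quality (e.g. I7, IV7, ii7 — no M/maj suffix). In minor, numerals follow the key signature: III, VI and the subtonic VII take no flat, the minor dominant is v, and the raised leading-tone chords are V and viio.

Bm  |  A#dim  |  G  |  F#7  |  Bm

i - viio - VI - V7 - i

Bm has root B, degree 1 in B minor, so i.
A#dim has root A#, degree 7 in B minor, so viio.
G has root G, degree 6 in B minor, so VI.
F#7 has root F#, degree 5 in B minor, so V7.
Bm has root B, degree 1 in B minor, so i.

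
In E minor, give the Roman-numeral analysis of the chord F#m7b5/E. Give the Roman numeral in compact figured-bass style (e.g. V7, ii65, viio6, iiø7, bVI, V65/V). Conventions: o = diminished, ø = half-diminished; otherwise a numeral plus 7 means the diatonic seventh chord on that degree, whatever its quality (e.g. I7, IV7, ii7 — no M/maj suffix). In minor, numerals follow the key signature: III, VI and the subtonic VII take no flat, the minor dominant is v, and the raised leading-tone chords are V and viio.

iiø42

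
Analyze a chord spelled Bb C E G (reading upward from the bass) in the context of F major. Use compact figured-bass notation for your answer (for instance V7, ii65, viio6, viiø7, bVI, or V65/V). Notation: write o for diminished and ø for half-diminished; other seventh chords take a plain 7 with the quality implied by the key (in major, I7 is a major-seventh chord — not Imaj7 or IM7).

The pitches C-E-G-Bb form a dominant seventh chord rooted on C.
C is scale degree 5 in F major, and a dominant seventh chord on that degree is written V7.
With Bb in the bass the chord is in third inversion, so the figured bass is 42.

V42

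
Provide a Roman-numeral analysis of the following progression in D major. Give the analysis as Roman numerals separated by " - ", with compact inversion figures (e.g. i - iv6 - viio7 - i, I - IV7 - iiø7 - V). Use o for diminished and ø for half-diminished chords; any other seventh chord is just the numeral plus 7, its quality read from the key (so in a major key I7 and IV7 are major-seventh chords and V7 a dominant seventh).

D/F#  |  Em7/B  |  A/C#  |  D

D/F# has root D, degree 1 in D major, so I6.
Em7/B: root E is the supertonic; minor seventh chord there is ii43.
A/C#: root A is the dominant; major triad there is V6.
D: major triad on D = scale degree 1 → I.

I6 - ii43 - V6 - I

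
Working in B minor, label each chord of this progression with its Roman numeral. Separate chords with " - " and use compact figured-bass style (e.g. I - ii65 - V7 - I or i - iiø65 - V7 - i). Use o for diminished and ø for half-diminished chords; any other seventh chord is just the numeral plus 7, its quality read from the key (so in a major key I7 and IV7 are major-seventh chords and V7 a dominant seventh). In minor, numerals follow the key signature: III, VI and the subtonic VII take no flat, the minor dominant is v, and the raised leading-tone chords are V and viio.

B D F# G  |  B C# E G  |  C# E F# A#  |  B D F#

VI65 - iiø42 - V43 - i

B-D-F#-G: root G is the submediant; major seventh chord there is VI65.
B-C#-E-G: root C# is the supertonic; half-diminished seventh chord there is iiø42.
C#-E-F#-A#: dominant seventh chord on F# = scale degree 5 → V43.
B-D-F# has root B, degree 1 in B minor, so i.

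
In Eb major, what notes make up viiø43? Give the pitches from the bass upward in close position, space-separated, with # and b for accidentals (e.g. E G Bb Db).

Ab C D F

The numeral's case and figure indicate a half-diminished seventh chord. In Eb major its root, the seventh degree, is D.
Stacking thirds from D gives D-F-Ab-C.
With the 43 figure the chord is in second inversion; from the bass Ab upward in close position it reads Ab-C-D-F.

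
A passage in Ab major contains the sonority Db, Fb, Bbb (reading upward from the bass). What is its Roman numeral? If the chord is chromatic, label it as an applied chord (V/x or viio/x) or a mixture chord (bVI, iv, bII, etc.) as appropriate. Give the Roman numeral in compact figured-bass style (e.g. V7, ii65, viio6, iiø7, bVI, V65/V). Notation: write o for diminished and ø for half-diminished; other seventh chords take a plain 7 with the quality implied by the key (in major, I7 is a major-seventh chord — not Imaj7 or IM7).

The pitches Bbb-Db-Fb form a major triad rooted on Bbb.
Bbb is the lowered second degree of Ab major (diatonic 2 would be Bb). This is the Neapolitan sixth — a major triad on the lowered second degree, here in its customary first inversion.
With Db in the bass the chord is in first inversion, so the figured bass is 6.

bII6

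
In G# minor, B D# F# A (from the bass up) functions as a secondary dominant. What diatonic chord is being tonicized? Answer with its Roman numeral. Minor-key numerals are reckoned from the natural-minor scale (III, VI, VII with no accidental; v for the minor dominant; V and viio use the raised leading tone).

The chord is a dominant seventh chord on B.
A dominant resolves down a perfect fifth: B → E. In G# minor, E is scale degree 6, i.e. VI.

VI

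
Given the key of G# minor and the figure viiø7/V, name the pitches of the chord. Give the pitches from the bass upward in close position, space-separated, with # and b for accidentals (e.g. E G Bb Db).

viiø7/V is a secondary leading-tone chord. The target V is D# in G# minor; the applied chord is rooted a semitone below, on C##.
Building a half-diminished seventh chord on C## gives C##-E#-G#-B#.

C## E# G# B#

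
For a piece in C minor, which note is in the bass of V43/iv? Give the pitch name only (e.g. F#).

The applied chord V43/iv is rooted on C: C-E-G-Bb.
The figure 43 means second inversion — the fifth is in the bass.

G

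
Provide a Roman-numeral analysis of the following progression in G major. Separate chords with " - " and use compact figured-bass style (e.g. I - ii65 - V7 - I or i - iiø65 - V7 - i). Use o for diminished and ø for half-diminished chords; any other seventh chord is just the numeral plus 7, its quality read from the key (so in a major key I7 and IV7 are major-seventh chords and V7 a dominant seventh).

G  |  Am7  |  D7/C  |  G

I - ii7 - V42 - I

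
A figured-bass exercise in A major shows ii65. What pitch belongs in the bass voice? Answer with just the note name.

D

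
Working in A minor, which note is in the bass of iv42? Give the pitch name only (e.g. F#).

C

iv in A minor has root D; the chord is D-F-A-C.
The figure 42 means third inversion — the seventh is in the bass.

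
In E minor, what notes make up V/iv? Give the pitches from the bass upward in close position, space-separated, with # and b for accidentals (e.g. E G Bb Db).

E G# B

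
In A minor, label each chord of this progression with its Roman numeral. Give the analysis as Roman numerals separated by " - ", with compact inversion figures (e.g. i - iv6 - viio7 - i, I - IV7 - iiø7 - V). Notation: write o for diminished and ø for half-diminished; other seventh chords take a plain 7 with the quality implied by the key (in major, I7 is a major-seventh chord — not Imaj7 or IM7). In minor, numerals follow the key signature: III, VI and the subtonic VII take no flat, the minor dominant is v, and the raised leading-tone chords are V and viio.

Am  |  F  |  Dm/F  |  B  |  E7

Am: minor triad on A = scale degree 1 → i.
F: root F is the submediant; major triad there is VI.
Dm/F: root D is the subdominant; minor triad there is iv6.
B is the secondary dominant of V (major triad on B): V/V.
E7: root E is the dominant; dominant seventh chord there is V7.

i - VI - iv6 - V/V - V7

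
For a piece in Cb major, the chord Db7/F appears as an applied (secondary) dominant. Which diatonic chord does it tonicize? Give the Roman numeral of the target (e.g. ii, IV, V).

V

The chord is a dominant seventh chord on Db.
A dominant resolves down a perfect fifth: Db → Gb. In Cb major, Gb is scale degree 5, i.e. V.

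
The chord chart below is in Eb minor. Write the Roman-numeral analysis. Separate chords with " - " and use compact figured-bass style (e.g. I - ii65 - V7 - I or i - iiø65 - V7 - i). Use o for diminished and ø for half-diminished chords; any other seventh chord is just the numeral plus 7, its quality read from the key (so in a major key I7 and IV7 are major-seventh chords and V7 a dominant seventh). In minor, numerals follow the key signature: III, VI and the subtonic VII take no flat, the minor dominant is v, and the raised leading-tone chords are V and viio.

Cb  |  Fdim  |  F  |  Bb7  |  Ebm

VI - iio - V/V - V7 - i

Cb: major triad on Cb = scale degree 6 → VI.
Fdim: root F is the supertonic; diminished triad there is iio.
F: a major triad on F, the applied dominant of V → V/V.
Bb7 has root Bb, degree 5 in Eb minor, so V7.
Ebm: minor triad on Eb = scale degree 1 → i.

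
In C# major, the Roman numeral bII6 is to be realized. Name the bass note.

F#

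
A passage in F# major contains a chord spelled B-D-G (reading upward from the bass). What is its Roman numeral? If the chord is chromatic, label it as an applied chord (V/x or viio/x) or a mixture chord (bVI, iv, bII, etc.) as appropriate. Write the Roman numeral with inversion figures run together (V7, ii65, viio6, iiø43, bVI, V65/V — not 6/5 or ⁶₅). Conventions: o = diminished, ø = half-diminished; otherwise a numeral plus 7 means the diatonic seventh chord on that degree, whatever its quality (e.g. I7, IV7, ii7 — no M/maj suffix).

Stacked in thirds the chord is G-B-D: a major triad on G.
G is the lowered second degree of F# major (diatonic 2 would be G#). This is the Neapolitan sixth — a major triad on the lowered second degree, here in its customary first inversion.
With B in the bass the chord is in first inversion, so the figured bass is 6.

bII6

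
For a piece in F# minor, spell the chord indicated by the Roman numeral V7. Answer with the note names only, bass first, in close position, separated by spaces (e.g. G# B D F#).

In F# minor, the fifth degree is C#. The dominant is major (leading tone raised), so V is a dominant seventh chord.
Stacking thirds from C# gives C#-E#-G#-B.

C# E# G# B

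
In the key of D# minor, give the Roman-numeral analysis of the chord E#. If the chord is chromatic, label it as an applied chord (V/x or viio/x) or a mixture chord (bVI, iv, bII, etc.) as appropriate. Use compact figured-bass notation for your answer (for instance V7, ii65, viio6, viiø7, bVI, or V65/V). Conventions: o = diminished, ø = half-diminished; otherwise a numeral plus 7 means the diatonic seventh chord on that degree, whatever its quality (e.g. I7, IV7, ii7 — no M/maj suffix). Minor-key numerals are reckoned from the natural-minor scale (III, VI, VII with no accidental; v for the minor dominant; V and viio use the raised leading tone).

The pitches E#-G##-B# form a major triad rooted on E#.
E# is not a diatonic chord root with this quality in D# minor, but it lies a perfect fifth above A# (V), so the chord functions as an applied dominant of V.

V/V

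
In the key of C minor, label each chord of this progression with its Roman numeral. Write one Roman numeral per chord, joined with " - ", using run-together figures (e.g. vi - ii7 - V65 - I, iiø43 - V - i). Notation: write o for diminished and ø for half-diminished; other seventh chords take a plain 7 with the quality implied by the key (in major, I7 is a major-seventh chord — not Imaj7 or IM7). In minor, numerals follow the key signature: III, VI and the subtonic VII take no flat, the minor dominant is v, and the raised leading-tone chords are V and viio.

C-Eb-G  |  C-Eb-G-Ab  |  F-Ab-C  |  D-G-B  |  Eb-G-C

i - VI65 - iv - V64 - i6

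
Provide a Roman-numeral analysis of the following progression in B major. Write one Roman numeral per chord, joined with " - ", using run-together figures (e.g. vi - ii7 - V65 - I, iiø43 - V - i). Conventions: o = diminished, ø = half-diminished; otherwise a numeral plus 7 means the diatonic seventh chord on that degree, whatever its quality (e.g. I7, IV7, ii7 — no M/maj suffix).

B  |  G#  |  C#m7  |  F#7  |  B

I - V/ii - ii7 - V7 - I

B has root B, degree 1 in B major, so I.
G#: chromatic; G# is V of ii, so V/ii.
C#m7: minor seventh chord on C# = scale degree 2 → ii7.
F#7: root F# is the dominant; dominant seventh chord there is V7.
B: major triad on B = scale degree 1 → I.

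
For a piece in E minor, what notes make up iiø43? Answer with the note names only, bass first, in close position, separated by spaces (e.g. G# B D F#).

The numeral's case and figure indicate a half-diminished seventh chord. In E minor its root, scale degree 2, is F#.
Stacking thirds from F# gives F#-A-C-E.
The figured bass 43 indicates second inversion, placing the fifth (C) in the bass: C-E-F#-A.

C E F# A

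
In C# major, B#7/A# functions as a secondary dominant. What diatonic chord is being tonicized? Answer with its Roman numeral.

The chord is a dominant seventh chord on B#.
A dominant resolves down a perfect fifth: B# → E#. In C# major, E# is scale degree 3, i.e. iii.

iii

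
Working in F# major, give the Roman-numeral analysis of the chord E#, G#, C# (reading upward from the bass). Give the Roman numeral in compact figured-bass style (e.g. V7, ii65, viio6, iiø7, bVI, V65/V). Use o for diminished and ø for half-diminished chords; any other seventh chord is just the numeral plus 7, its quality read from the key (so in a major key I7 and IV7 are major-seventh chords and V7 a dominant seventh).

V6

Stacked in thirds the chord is C#-E#-G#: a major triad on C#.
In F# major, C# is the dominant; the diatonic major triad there is V.
With E# in the bass the chord is in first inversion, so the figured bass is 6.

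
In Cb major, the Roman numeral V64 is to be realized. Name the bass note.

Db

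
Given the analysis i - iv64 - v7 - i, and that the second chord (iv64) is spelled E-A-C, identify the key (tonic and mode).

E minor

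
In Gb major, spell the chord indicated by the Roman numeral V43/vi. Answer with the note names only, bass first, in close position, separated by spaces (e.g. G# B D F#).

V43/vi is a secondary dominant — the dominant seventh of vi. vi in Gb major is Eb, so the applied chord's root is Bb, a perfect fifth above.
Building a dominant seventh chord on Bb gives Bb-D-F-Ab.
With the 43 figure the chord is in second inversion; from the bass F upward in close position it reads F-Ab-Bb-D.

F Ab Bb D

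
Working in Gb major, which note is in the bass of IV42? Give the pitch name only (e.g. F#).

IV in Gb major has root Cb; the chord is Cb-Eb-Gb-Bb.
The figure 42 means third inversion — the seventh is in the bass.

Bb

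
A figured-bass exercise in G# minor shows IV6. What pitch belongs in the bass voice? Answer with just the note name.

IV in G# minor has root C#; the chord is C#-E#-G#.
The figure 6 means first inversion — the third is in the bass.

E#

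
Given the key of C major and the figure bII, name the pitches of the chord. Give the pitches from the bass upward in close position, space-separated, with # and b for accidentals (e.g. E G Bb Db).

Scale degree 2 in C major is D; lowering it a half step gives Db. bII is the Neapolitan chord — a major triad on the lowered second degree.
So the chord is Db-F-Ab, a major triad.

Db F Ab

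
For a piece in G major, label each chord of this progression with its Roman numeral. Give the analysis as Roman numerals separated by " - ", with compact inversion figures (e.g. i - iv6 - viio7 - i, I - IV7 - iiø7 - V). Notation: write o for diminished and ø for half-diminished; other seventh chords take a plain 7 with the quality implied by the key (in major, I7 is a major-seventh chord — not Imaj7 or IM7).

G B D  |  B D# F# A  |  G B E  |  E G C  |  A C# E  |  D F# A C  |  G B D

I - V7/vi - vi6 - IV6 - V/V - V7 - I

G-B-D has root G, degree 1 in G major, so I.
B-D#-F#-A is the secondary dominant of vi (dominant seventh chord on B): V7/vi.
G-B-E has root E, degree 6 in G major, so vi6.
E-G-C: root C is the subdominant; major triad there is IV6.
A-C#-E: chromatic; A is V of V, so V/V.
D-F#-A-C: root D is the dominant; dominant seventh chord there is V7.
G-B-D: root G is the tonic; major triad there is I.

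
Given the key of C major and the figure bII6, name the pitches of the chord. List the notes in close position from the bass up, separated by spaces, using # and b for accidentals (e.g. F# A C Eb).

F Ab Db

bII6 is the Neapolitan sixth — a major triad on the lowered second degree, here in its customary first inversion. In C major that root is Db.
So the chord is Db-F-Ab, a major triad.
The figured bass 6 indicates first inversion, placing the third (F) in the bass: F-Ab-Db.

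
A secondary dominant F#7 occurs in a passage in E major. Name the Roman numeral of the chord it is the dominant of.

The chord is a dominant seventh chord on F#.
A dominant resolves down a perfect fifth: F# → B. In E major, B is scale degree 5, i.e. V.

V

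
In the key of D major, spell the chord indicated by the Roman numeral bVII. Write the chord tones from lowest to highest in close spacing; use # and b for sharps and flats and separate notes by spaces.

bVII is a major triad on the lowered seventh degree (the subtonic), borrowed from the parallel minor. In D major that root is C.
So the chord is C-E-G, a major triad.

C E G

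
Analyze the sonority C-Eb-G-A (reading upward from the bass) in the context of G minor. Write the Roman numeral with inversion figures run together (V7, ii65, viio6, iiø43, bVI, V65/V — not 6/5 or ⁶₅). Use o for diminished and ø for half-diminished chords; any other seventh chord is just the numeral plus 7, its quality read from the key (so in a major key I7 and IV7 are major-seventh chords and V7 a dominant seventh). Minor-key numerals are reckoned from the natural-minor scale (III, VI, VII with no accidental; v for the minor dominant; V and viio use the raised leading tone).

iiø65

The pitches A-C-Eb-G form a half-diminished seventh chord rooted on A.
A is scale degree 2 in G minor, and a half-diminished seventh chord on that degree is written iiø7.
With C in the bass the chord is in first inversion, so the figured bass is 65.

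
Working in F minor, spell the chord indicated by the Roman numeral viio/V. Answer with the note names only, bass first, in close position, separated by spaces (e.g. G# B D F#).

B D F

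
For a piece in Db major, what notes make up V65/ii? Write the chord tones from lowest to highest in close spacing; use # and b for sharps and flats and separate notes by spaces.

D F Ab Bb

V65/ii is a secondary dominant — the dominant seventh of ii. ii in Db major is Eb, so the applied chord's root is Bb, a perfect fifth above.
Building a dominant seventh chord on Bb gives Bb-D-F-Ab.
The figured bass 65 indicates first inversion, placing the third (D) in the bass: D-F-Ab-Bb.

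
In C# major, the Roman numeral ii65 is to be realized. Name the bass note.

ii in C# major has root D#; the chord is D#-F#-A#-C#.
The figure 65 means first inversion — the third is in the bass.

F#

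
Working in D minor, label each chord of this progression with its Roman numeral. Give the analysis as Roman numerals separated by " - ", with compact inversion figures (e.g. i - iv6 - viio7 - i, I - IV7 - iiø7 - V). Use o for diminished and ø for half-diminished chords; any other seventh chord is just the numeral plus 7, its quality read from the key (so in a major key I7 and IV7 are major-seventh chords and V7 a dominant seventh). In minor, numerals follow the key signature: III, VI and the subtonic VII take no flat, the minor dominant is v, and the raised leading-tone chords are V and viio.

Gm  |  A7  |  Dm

iv - V7 - i

Gm: minor triad on G = scale degree 4 → iv.
A7: dominant seventh chord on A = scale degree 5 → V7.
Dm has root D, degree 1 in D minor, so i.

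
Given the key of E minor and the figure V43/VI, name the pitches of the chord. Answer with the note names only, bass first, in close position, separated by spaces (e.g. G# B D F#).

D F G B

V43/VI is a secondary dominant — the dominant seventh of VI. VI in E minor is C, so the applied chord's root is G, a perfect fifth above.
Building a dominant seventh chord on G gives G-B-D-F.
The figured bass 43 indicates second inversion, placing the fifth (D) in the bass: D-F-G-B.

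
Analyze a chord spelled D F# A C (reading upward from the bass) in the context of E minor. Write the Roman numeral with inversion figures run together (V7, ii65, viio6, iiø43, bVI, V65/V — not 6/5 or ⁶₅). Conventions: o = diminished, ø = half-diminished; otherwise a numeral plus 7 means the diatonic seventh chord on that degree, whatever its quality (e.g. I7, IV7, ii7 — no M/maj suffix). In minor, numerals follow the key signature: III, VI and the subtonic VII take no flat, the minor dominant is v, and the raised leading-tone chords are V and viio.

Stacked in thirds the chord is D-F#-A-C: a dominant seventh chord on D.
D is scale degree 7 in E minor, and a dominant seventh chord on that degree is written VII7.

VII7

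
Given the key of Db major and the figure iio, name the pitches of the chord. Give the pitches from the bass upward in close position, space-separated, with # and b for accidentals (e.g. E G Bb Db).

Scale degree 2 in Db major is Eb; here the chord built on it is altered to a diminished triad. iio is the diminished supertonic triad, borrowed from the parallel minor.
So the chord is Eb-Gb-Bbb, a diminished triad.

Eb Gb Bbb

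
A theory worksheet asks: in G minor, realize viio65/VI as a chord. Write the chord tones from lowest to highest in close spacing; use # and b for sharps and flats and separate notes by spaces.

The slash marks an applied leading-tone chord: viio of VI. In G minor, VI is Eb, so the leading tone to it is D, a half step below.
Building a fully diminished seventh chord on D gives D-F-Ab-Cb.
The figured bass 65 indicates first inversion, placing the third (F) in the bass: F-Ab-Cb-D.

F Ab Cb D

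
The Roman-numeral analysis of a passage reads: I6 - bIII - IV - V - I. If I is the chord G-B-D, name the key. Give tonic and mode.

G major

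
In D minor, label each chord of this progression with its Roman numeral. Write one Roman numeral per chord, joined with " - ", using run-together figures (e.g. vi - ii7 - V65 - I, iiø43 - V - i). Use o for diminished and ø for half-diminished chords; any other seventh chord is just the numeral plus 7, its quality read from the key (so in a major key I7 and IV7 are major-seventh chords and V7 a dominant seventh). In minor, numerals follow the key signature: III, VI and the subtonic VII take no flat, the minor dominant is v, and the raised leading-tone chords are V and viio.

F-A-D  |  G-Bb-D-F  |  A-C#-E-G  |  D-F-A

i6 - iv7 - V7 - i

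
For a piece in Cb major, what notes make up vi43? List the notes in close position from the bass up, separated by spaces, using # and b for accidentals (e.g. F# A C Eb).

Eb Gb Ab Cb

The numeral's case and figure indicate a minor seventh chord. In Cb major its root, the sixth degree, is Ab.
That chord is spelled Ab-Cb-Eb-Gb.
With the 43 figure the chord is in second inversion; from the bass Eb upward in close position it reads Eb-Gb-Ab-Cb.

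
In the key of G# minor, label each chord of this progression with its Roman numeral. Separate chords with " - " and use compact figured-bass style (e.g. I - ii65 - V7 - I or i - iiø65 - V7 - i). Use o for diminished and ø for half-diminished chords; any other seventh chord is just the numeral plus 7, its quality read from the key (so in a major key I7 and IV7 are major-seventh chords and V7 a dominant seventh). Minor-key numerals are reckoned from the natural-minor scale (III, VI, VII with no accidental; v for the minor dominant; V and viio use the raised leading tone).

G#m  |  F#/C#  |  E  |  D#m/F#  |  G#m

G#m: root G# is the tonic; minor triad there is i.
F#/C# has root F#, degree 7 in G# minor, so VII64.
E: major triad on E = scale degree 6 → VI.
D#m/F# has root D#, degree 5 in G# minor, so v6.
G#m: root G# is the tonic; minor triad there is i.

i - VII64 - VI - v6 - i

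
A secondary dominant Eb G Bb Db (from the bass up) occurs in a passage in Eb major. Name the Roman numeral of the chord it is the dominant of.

The chord is a dominant seventh chord on Eb.
A dominant resolves down a perfect fifth: Eb → Ab. In Eb major, Ab is scale degree 4, i.e. IV.

IV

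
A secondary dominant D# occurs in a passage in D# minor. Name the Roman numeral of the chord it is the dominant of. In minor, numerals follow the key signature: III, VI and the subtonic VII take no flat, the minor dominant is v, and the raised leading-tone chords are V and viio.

The chord is a major triad on D#.
A dominant resolves down a perfect fifth: D# → G#. In D# minor, G# is scale degree 4, i.e. iv.

iv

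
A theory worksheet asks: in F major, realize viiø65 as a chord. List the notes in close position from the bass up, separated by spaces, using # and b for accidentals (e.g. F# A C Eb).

G Bb D E

In F major, scale degree 7 is E, and the diatonic chord built there is a half-diminished seventh chord.
Stacking thirds from E gives E-G-Bb-D.
With the 65 figure the chord is in first inversion; from the bass G upward in close position it reads G-Bb-D-E.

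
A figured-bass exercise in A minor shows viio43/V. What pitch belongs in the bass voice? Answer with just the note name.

A

The applied chord viio43/V is rooted on D#: D#-F#-A-C.
The figure 43 means second inversion — the fifth is in the bass.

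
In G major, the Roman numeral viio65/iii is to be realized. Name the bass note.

C#

The applied chord viio65/iii is rooted on A#: A#-C#-E-G.
The figure 65 means first inversion — the third is in the bass.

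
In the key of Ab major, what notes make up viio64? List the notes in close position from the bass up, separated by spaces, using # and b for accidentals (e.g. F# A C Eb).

Db G Bb

In Ab major, the seventh degree is G, and the diatonic chord built there is a diminished triad.
That chord is spelled G-Bb-Db.
With the 64 figure the chord is in second inversion; from the bass Db upward in close position it reads Db-G-Bb.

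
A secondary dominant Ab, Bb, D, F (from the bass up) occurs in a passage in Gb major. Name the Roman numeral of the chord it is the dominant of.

vi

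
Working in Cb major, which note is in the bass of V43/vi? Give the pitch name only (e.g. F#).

Bb

The applied chord V43/vi is rooted on Eb: Eb-G-Bb-Db.
The figure 43 means second inversion — the fifth is in the bass.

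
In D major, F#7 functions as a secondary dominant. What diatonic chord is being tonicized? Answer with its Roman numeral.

vi

The chord is a dominant seventh chord on F#.
A dominant resolves down a perfect fifth: F# → B. In D major, B is scale degree 6, i.e. vi.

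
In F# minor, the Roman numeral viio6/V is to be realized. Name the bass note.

The applied chord viio6/V is rooted on B#: B#-D#-F#.
The figure 6 means first inversion — the third is in the bass.

D#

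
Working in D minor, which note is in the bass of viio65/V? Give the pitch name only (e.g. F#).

B

The applied chord viio65/V is rooted on G#: G#-B-D-F.
The figure 65 means first inversion — the third is in the bass.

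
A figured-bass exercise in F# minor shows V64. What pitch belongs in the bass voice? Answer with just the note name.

G#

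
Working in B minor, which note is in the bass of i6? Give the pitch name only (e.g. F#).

D

i in B minor has root B; the chord is B-D-F#.
The figure 6 means first inversion — the third is in the bass.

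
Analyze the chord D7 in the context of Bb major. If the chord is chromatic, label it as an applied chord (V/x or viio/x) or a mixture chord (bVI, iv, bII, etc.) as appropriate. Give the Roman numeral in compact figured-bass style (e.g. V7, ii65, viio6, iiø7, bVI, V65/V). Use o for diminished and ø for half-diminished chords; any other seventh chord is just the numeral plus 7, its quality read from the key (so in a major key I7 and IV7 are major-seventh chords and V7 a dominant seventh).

V7/vi

Stacked in thirds the chord is D-F#-A-C: a dominant seventh chord on D.
D is not a diatonic chord root with this quality in Bb major, but it lies a perfect fifth above G (vi), so the chord functions as an applied dominant of vi.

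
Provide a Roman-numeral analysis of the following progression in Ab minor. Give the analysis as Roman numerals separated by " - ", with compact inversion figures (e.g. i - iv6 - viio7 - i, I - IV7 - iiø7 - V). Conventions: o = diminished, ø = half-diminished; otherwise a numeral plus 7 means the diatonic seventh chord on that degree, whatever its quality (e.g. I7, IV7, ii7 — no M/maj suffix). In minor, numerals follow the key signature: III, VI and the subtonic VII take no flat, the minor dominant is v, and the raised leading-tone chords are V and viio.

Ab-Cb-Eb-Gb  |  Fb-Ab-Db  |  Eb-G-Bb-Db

Ab-Cb-Eb-Gb: root Ab is the tonic; minor seventh chord there is i7.
Fb-Ab-Db has root Db, degree 4 in Ab minor, so iv6.
Eb-G-Bb-Db: dominant seventh chord on Eb = scale degree 5 → V7.

i7 - iv6 - V7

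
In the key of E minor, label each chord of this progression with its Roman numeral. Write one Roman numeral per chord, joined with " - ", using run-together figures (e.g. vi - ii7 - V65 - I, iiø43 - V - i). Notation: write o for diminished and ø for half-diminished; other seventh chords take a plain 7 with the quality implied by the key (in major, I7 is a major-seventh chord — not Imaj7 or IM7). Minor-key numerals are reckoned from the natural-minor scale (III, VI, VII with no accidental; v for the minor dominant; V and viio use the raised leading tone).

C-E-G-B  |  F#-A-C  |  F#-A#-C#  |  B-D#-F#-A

VI7 - iio - V/V - V7

C-E-G-B has root C, degree 6 in E minor, so VI7.
F#-A-C: root F# is the supertonic; diminished triad there is iio.
F#-A#-C#: chromatic; F# is V of V, so V/V.
B-D#-F#-A has root B, degree 5 in E minor, so V7.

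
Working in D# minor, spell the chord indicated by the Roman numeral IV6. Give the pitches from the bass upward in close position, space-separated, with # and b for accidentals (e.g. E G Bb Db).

Scale degree 4 in D# minor is G#; here the chord built on it is altered to a major triad. IV6 is the major subdominant, borrowed from the parallel major.
So the chord is G#-B#-D#, a major triad.
The figured bass 6 indicates first inversion, placing the third (B#) in the bass: B#-D#-G#.

B# D# G#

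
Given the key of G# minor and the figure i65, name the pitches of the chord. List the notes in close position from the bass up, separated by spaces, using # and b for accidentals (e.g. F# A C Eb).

The numeral's case and figure indicate a minor seventh chord. In G# minor its root, the tonic, is G#.
Stacking thirds from G# gives G#-B-D#-F#.
The figured bass 65 indicates first inversion, placing the third (B) in the bass: B-D#-F#-G#.

B D# F# G#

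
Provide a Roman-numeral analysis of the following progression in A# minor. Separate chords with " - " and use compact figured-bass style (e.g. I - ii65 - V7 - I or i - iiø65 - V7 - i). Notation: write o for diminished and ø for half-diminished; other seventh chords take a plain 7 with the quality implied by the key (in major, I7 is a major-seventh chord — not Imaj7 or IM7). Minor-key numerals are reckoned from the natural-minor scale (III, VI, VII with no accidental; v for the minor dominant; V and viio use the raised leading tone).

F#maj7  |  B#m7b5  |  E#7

F#maj7 has root F#, degree 6 in A# minor, so VI7.
B#m7b5: root B# is the supertonic; half-diminished seventh chord there is iiø7.
E#7: root E# is the dominant; dominant seventh chord there is V7.

VI7 - iiø7 - V7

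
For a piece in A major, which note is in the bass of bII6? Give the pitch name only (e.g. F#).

bII in A major has root Bb; the chord is Bb-D-F.
The figure 6 means first inversion — the third is in the bass.

D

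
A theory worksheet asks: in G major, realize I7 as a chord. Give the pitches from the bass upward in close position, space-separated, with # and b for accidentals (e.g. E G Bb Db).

G B D F#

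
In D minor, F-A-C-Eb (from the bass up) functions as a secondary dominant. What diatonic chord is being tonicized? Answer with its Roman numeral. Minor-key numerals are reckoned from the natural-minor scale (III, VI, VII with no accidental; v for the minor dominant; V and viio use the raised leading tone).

The chord is a dominant seventh chord on F.
A dominant resolves down a perfect fifth: F → Bb. In D minor, Bb is scale degree 6, i.e. VI.

VI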